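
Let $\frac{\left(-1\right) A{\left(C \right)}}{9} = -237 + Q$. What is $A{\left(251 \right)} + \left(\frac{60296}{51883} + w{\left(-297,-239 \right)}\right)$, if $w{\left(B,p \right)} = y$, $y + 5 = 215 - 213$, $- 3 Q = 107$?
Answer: $\frac{127225529}{51883} \approx 2452.2$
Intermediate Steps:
$Q = - \frac{107}{3}$ ($Q = \left(- \frac{1}{3}\right) 107 = - \frac{107}{3} \approx -35.667$)
$y = -3$ ($y = -5 + \left(215 - 213\right) = -5 + 2 = -3$)
$w{\left(B,p \right)} = -3$
$A{\left(C \right)} = 2454$ ($A{\left(C \right)} = - 9 \left(-237 - \frac{107}{3}\right) = \left(-9\right) \left(- \frac{818}{3}\right) = 2454$)
$A{\left(251 \right)} + \left(\frac{60296}{51883} + w{\left(-297,-239 \right)}\right) = 2454 - \left(3 - \frac{60296}{51883}\right) = 2454 + \left(60296 \cdot \frac{1}{51883} - 3\right) = 2454 + \left(\frac{60296}{51883} - 3\right) = 2454 - \frac{95353}{51883} = \frac{127225529}{51883}$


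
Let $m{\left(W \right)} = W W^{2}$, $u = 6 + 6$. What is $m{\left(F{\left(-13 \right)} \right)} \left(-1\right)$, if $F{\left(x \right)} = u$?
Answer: $-1728$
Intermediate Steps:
$u = 12$
$F{\left(x \right)} = 12$
$m{\left(W \right)} = W^{3}$
$m{\left(F{\left(-13 \right)} \right)} \left(-1\right) = 12^{3} \left(-1\right) = 1728 \left(-1\right) = -1728$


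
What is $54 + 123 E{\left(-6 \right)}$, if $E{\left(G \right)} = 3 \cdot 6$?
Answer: $2268$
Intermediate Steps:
$E{\left(G \right)} = 18$
$54 + 123 E{\left(-6 \right)} = 54 + 123 \cdot 18 = 54 + 2214 = 2268$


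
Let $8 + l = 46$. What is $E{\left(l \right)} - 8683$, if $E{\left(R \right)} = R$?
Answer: $-8645$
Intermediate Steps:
$l = 38$ ($l = -8 + 46 = 38$)
$E{\left(l \right)} - 8683 = 38 - 8683 = -8645$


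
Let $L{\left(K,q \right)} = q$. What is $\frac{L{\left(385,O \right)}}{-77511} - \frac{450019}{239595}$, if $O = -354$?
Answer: $- \frac{11598868693}{6190416015} \approx -1.8737$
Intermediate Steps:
$\frac{L{\left(385,O \right)}}{-77511} - \frac{450019}{239595} = - \frac{354}{-77511} - \frac{450019}{239595} = \left(-354\right) \left(- \frac{1}{77511}\right) - \frac{450019}{239595} = \frac{118}{25837} - \frac{450019}{239595} = - \frac{11598868693}{6190416015}$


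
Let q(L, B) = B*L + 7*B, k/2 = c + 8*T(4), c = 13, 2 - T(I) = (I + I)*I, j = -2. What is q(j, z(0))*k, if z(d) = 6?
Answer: -13620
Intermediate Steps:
T(I) = 2 - 2*I**2 (T(I) = 2 - (I + I)*I = 2 - 2*I*I = 2 - 2*I**2)
k = -454 (k = 2*(13 + 8*(2 - 2*4**2)) = 2*(13 + 8*(2 - 2*16)) = 2*(13 + 8*(2 - 32)) = 2*(13 + 8*(-30)) = 2*(13 - 240) = 2*(-227) = -454)
q(L, B) = 7*B + B*L
q(j, z(0))*k = (6*(7 - 2))*(-454) = (6*5)*(-454) = 30*(-454) = -13620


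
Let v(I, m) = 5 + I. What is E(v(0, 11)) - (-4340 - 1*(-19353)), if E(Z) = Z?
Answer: -15008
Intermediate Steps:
E(v(0, 11)) - (-4340 - 1*(-19353)) = (5 + 0) - (-4340 - 1*(-19353)) = 5 - (-4340 + 19353) = 5 - 1*15013 = 5 - 15013 = -15008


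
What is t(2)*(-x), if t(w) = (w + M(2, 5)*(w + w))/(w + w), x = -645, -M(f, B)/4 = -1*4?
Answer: 21285/2 ≈ 10643.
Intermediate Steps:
M(f, B) = 16 (M(f, B) = -(-4)*4 = -4*(-4) = 16)
t(w) = 33/2 (t(w) = (w + 16*(w + w))/(w + w) = (w + 16*(2*w))/((2*w)) = (w + 32*w)*(1/(2*w)) = (33*w)*(1/(2*w)) = 33/2)
t(2)*(-x) = 33*(-1*(-645))/2 = (33/2)*645 = 21285/2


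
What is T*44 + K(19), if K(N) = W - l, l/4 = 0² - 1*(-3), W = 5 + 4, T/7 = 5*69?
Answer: 106257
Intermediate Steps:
T = 2415 (T = 7*(5*69) = 7*345 = 2415)
W = 9
l = 12 (l = 4*(0² - 1*(-3)) = 4*(0 + 3) = 4*3 = 12)
K(N) = -3 (K(N) = 9 - 1*12 = 9 - 12 = -3)
T*44 + K(19) = 2415*44 - 3 = 106260 - 3 = 106257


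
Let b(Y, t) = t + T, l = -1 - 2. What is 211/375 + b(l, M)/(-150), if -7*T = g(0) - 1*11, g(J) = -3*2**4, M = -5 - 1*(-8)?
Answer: 1277/2625 ≈ 0.48648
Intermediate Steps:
M = 3 (M = -5 + 8 = 3)
g(J) = -48 (g(J) = -3*16 = -48)
l = -3
T = 59/7 (T = -(-48 - 1*11)/7 = -(-48 - 11)/7 = -1/7*(-59) = 59/7 ≈ 8.4286)
b(Y, t) = 59/7 + t (b(Y, t) = t + 59/7 = 59/7 + t)
211/375 + b(l, M)/(-150) = 211/375 + (59/7 + 3)/(-150) = 211*(1/375) + (80/7)*(-1/150) = 211/375 - 8/105 = 1277/2625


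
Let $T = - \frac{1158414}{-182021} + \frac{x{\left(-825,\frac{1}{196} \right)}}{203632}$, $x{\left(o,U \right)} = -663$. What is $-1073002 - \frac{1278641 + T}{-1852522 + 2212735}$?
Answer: $- \frac{1102009963279570281073}{1027031000529072} \approx -1.073 \cdot 10^{6}$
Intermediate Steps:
$T = \frac{18136113825}{2851176944}$ ($T = - \frac{1158414}{-182021} - \frac{663}{203632} = \left(-1158414\right) \left(- \frac{1}{182021}\right) - \frac{51}{15664} = \frac{1158414}{182021} - \frac{51}{15664} = \frac{18136113825}{2851176944} \approx 6.3609$)
$-1073002 - \frac{1278641 + T}{-1852522 + 2212735} = -1073002 - \frac{1278641 + \frac{18136113825}{2851176944}}{-1852522 + 2212735} = -1073002 - \frac{3645649874966929}{2851176944 \cdot 360213} = -1073002 - \frac{3645649874966929}{2851176944} \cdot \frac{1}{360213} = -1073002 - \frac{3645649874966929}{1027031000529072} = - \frac{1102009963279570281073}{1027031000529072}$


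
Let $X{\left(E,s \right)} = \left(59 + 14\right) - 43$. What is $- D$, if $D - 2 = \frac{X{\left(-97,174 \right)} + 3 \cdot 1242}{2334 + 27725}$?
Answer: $- \frac{63874}{30059} \approx -2.125$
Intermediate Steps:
$X{\left(E,s \right)} = 30$ ($X{\left(E,s \right)} = 73 - 43 = 30$)
$D = \frac{63874}{30059}$ ($D = 2 + \frac{30 + 3 \cdot 1242}{2334 + 27725} = 2 + \frac{30 + 3726}{30059} = 2 + 3756 \cdot \frac{1}{30059} = 2 + \frac{3756}{30059} = \frac{63874}{30059} \approx 2.125$)
$- D = \left(-1\right) \frac{63874}{30059} = - \frac{63874}{30059}$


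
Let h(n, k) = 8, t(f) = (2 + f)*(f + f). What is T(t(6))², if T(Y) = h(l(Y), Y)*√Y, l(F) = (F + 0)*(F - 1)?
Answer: 6144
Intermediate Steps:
l(F) = F*(-1 + F)
t(f) = 2*f*(2 + f) (t(f) = (2 + f)*(2*f) = 2*f*(2 + f))
T(Y) = 8*√Y
T(t(6))² = (8*√(2*6*(2 + 6)))² = (8*√(2*6*8))² = (8*√96)² = (8*(4*√6))² = (32*√6)² = 6144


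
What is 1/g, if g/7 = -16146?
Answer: -1/113022 ≈ -8.8478e-6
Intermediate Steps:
g = -113022 (g = 7*(-16146) = -113022)
1/g = 1/(-113022) = -1/113022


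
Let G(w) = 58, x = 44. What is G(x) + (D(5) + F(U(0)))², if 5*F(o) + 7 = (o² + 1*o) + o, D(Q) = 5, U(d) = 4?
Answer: 3214/25 ≈ 128.56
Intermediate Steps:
F(o) = -7/5 + o²/5 + 2*o/5 (F(o) = -7/5 + ((o² + 1*o) + o)/5 = -7/5 + ((o² + o) + o)/5 = -7/5 + ((o + o²) + o)/5 = -7/5 + (o² + 2*o)/5 = -7/5 + (o²/5 + 2*o/5) = -7/5 + o²/5 + 2*o/5)
G(x) + (D(5) + F(U(0)))² = 58 + (5 + (-7/5 + (⅕)*4² + (⅖)*4))² = 58 + (5 + (-7/5 + (⅕)*16 + 8/5))² = 58 + (5 + (-7/5 + 16/5 + 8/5))² = 58 + (5 + 17/5)² = 58 + (42/5)² = 58 + 1764/25 = 3214/25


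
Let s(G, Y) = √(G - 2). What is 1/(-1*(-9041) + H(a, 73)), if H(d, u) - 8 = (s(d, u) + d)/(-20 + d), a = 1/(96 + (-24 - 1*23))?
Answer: 8672931630/78481349465653 + 6853*I*√97/78481349465653 ≈ 0.00011051 + 8.6e-10*I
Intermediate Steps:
s(G, Y) = √(-2 + G)
a = 1/49 (a = 1/(96 + (-24 - 23)) = 1/(96 - 47) = 1/49 ≈ 0.020408)
H(d, u) = 8 + (d + √(-2 + d))/(-20 + d) (H(d, u) = 8 + (√(-2 + d) + d)/(-20 + d) = 8 + (d + √(-2 + d))/(-20 + d))
1/(-1*(-9041) + H(a, 73)) = 1/(-1*(-9041) + (-160 + √(-2 + 1/49) + 9*(1/49))/(-20 + 1/49)) = 1/(9041 + (-160 + √(-97/49) + 9/49)/(-979/49)) = 1/(9041 - 49*(-160 + I*√97/7 + 9/49)/979) = 1/(9041 - 49*(-7831/49 + I*√97/7)/979) = 1/(9041 + (7831/979 - 7*I*√97/979)) = 1/(8858970/979 - 7*I*√97/979)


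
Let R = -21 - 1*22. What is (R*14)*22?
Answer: -13244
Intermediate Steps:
R = -43 (R = -21 - 22 = -43)
(R*14)*22 = -43*14*22 = -602*22 = -13244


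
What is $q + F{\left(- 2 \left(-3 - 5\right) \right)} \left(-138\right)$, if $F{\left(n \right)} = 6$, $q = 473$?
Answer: $-355$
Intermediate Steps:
$q + F{\left(- 2 \left(-3 - 5\right) \right)} \left(-138\right) = 473 + 6 \left(-138\right) = 473 - 828 = -355$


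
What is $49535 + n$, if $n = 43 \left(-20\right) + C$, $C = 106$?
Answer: $48781$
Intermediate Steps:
$n = -754$ ($n = 43 \left(-20\right) + 106 = -860 + 106 = -754$)
$49535 + n = 49535 - 754 = 48781$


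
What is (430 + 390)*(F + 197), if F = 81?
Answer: 227960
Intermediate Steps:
(430 + 390)*(F + 197) = (430 + 390)*(81 + 197) = 820*278 = 227960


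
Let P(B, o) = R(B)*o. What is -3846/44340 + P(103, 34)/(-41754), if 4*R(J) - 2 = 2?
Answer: -13507787/154281030 ≈ -0.087553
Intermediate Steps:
R(J) = 1 (R(J) = 1/2 + (1/4)*2 = 1/2 + 1/2 = 1)
P(B, o) = o (P(B, o) = 1*o = o)
-3846/44340 + P(103, 34)/(-41754) = -3846/44340 + 34/(-41754) = -3846*1/44340 + 34*(-1/41754) = -641/7390 - 17/20877 = -13507787/154281030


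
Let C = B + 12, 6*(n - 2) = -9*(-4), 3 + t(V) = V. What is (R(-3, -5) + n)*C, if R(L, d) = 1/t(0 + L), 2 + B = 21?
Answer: 1457/6 ≈ 242.83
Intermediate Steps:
B = 19 (B = -2 + 21 = 19)
t(V) = -3 + V
n = 8 (n = 2 + (-9*(-4))/6 = 2 + (⅙)*36 = 2 + 6 = 8)
R(L, d) = 1/(-3 + L) (R(L, d) = 1/(-3 + (0 + L)) = 1/(-3 + L))
C = 31 (C = 19 + 12 = 31)
(R(-3, -5) + n)*C = (1/(-3 - 3) + 8)*31 = (1/(-6) + 8)*31 = (-⅙ + 8)*31 = (47/6)*31 = 1457/6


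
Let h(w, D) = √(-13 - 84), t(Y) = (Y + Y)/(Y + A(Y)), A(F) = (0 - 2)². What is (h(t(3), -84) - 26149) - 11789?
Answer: -37938 + I*√97 ≈ -37938.0 + 9.8489*I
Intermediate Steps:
A(F) = 4 (A(F) = (-2)² = 4)
t(Y) = 2*Y/(4 + Y) (t(Y) = (Y + Y)/(Y + 4) = (2*Y)/(4 + Y) = 2*Y/(4 + Y))
h(w, D) = I*√97 (h(w, D) = √(-97) = I*√97)
(h(t(3), -84) - 26149) - 11789 = (I*√97 - 26149) - 11789 = (-26149 + I*√97) - 11789 = -37938 + I*√97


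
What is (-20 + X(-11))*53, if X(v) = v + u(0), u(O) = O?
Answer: -1643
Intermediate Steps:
X(v) = v (X(v) = v + 0 = v)
(-20 + X(-11))*53 = (-20 - 11)*53 = -31*53 = -1643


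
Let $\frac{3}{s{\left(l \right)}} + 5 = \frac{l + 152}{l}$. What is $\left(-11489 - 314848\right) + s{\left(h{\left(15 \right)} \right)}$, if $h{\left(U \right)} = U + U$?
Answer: $- \frac{5221347}{16} \approx -3.2633 \cdot 10^{5}$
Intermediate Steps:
$h{\left(U \right)} = 2 U$
$s{\left(l \right)} = \frac{3}{-5 + \frac{152 + l}{l}}$ ($s{\left(l \right)} = \frac{3}{-5 + \frac{l + 152}{l}} = \frac{3}{-5 + \frac{152 + l}{l}}$)
$\left(-11489 - 314848\right) + s{\left(h{\left(15 \right)} \right)} = \left(-11489 - 314848\right) - \frac{3 \cdot 2 \cdot 15}{-152 + 4 \cdot 2 \cdot 15} = -326337 - \frac{90}{-152 + 4 \cdot 30} = -326337 - \frac{90}{-152 + 120} = -326337 - \frac{90}{-32} = -326337 - 90 \left(- \frac{1}{32}\right) = -326337 + \frac{45}{16} = - \frac{5221347}{16}$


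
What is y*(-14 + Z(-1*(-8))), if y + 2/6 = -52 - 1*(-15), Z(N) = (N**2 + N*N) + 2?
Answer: -12992/3 ≈ -4330.7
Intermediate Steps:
Z(N) = 2 + 2*N**2 (Z(N) = (N**2 + N**2) + 2 = 2*N**2 + 2 = 2 + 2*N**2)
y = -112/3 (y = -1/3 + (-52 - 1*(-15)) = -1/3 + (-52 + 15) = -1/3 - 37 = -112/3 ≈ -37.333)
y*(-14 + Z(-1*(-8))) = -112*(-14 + (2 + 2*(-1*(-8))**2))/3 = -112*(-14 + (2 + 2*8**2))/3 = -112*(-14 + (2 + 2*64))/3 = -112*(-14 + (2 + 128))/3 = -112*(-14 + 130)/3 = -112/3*116 = -12992/3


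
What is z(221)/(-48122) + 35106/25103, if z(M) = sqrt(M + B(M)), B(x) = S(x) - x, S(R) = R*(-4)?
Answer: 35106/25103 - I*sqrt(221)/24061 ≈ 1.3985 - 0.00061785*I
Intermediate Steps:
S(R) = -4*R
B(x) = -5*x (B(x) = -4*x - x = -5*x)
z(M) = 2*sqrt(-M) (z(M) = sqrt(M - 5*M) = sqrt(-4*M) = 2*sqrt(-M))
z(221)/(-48122) + 35106/25103 = (2*sqrt(-1*221))/(-48122) + 35106/25103 = (2*sqrt(-221))*(-1/48122) + 35106*(1/25103) = (2*(I*sqrt(221)))*(-1/48122) + 35106/25103 = (2*I*sqrt(221))*(-1/48122) + 35106/25103 = -I*sqrt(221)/24061 + 35106/25103 = 35106/25103 - I*sqrt(221)/24061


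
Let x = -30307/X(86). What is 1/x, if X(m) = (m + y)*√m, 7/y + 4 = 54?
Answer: -4307*√86/1515350 ≈ -0.026358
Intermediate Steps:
y = 7/50 (y = 7/(-4 + 54) = 7/50 ≈ 0.14000)
X(m) = √m*(7/50 + m) (X(m) = (m + 7/50)*√m = (7/50 + m)*√m = √m*(7/50 + m))
x = -757675*√86/185201 (x = -30307*√86/(86*(7/50 + 86)) = -30307*25*√86/185201 = -757675*√86/185201 ≈ -37.939)
1/x = 1/(-757675*√86/185201) = -4307*√86/1515350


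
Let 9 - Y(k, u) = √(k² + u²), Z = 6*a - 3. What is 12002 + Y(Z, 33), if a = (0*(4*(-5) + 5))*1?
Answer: 12011 - 3*√122 ≈ 11978.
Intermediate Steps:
a = 0 (a = (0*(-20 + 5))*1 = (0*(-15))*1 = 0*1 = 0)
Z = -3 (Z = 6*0 - 3 = 0 - 3 = -3)
Y(k, u) = 9 - √(k² + u²)
12002 + Y(Z, 33) = 12002 + (9 - √((-3)² + 33²)) = 12002 + (9 - √(9 + 1089)) = 12002 + (9 - √1098) = 12002 + (9 - 3*√122) = 12011 - 3*√122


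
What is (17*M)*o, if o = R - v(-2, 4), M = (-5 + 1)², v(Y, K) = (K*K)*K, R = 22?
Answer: -11424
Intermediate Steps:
v(Y, K) = K³ (v(Y, K) = K²*K = K³)
M = 16 (M = (-4)² = 16)
o = -42 (o = 22 - 1*4³ = 22 - 1*64 = 22 - 64 = -42)
(17*M)*o = (17*16)*(-42) = 272*(-42) = -11424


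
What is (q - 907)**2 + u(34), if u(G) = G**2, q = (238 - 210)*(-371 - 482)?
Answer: 614594837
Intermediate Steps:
q = -23884 (q = 28*(-853) = -23884)
(q - 907)**2 + u(34) = (-23884 - 907)**2 + 34**2 = (-24791)**2 + 1156 = 614593681 + 1156 = 614594837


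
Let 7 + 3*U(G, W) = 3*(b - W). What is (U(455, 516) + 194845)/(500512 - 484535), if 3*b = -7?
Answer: 582973/47931 ≈ 12.163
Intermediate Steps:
b = -7/3 (b = (1/3)*(-7) = -7/3 ≈ -2.3333)
U(G, W) = -14/3 - W (U(G, W) = -7/3 + (3*(-7/3 - W))/3 = -7/3 + (-7 - 3*W)/3 = -7/3 + (-7/3 - W) = -14/3 - W)
(U(455, 516) + 194845)/(500512 - 484535) = ((-14/3 - 1*516) + 194845)/(500512 - 484535) = ((-14/3 - 516) + 194845)/15977 = (-1562/3 + 194845)*(1/15977) = (582973/3)*(1/15977) = 582973/47931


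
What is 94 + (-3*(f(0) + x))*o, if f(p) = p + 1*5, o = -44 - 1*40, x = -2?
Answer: 850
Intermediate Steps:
o = -84 (o = -44 - 40 = -84)
f(p) = 5 + p (f(p) = p + 5 = 5 + p)
94 + (-3*(f(0) + x))*o = 94 - 3*((5 + 0) - 2)*(-84) = 94 - 3*(5 - 2)*(-84) = 94 - 3*3*(-84) = 94 - 9*(-84) = 94 + 756 = 850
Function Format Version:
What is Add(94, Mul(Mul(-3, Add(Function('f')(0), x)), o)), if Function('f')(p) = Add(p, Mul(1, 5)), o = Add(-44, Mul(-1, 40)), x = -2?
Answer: 850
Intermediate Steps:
o = -84 (o = Add(-44, -40) = -84)
Function('f')(p) = Add(5, p) (Function('f')(p) = Add(p, 5) = Add(5, p))
Add(94, Mul(Mul(-3, Add(Function('f')(0), x)), o)) = Add(94, Mul(Mul(-3, Add(Add(5, 0), -2)), -84)) = Add(94, Mul(Mul(-3, Add(5, -2)), -84)) = Add(94, Mul(Mul(-3, 3), -84)) = Add(94, Mul(-9, -84)) = Add(94, 756) = 850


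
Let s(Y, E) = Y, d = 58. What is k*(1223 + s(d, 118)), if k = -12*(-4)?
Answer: 61488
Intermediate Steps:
k = 48
k*(1223 + s(d, 118)) = 48*(1223 + 58) = 48*1281 = 61488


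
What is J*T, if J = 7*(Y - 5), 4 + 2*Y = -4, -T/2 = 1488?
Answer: 187488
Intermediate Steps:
T = -2976 (T = -2*1488 = -2976)
Y = -4 (Y = -2 + (1/2)*(-4) = -2 - 2 = -4)
J = -63 (J = 7*(-4 - 5) = 7*(-9) = -63)
J*T = -63*(-2976) = 187488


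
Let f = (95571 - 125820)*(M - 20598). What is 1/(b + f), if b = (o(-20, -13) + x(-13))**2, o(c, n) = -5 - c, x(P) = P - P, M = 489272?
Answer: -1/14176919601 ≈ -7.0537e-11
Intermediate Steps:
x(P) = 0
b = 225 (b = ((-5 - 1*(-20)) + 0)**2 = ((-5 + 20) + 0)**2 = (15 + 0)**2 = 15**2 = 225)
f = -14176919826 (f = (95571 - 125820)*(489272 - 20598) = -30249*468674 = -14176919826)
1/(b + f) = 1/(225 - 14176919826) = 1/(-14176919601) = -1/14176919601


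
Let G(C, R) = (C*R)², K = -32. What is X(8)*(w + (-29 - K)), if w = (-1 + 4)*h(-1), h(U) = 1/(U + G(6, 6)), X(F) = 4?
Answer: 15552/1295 ≈ 12.009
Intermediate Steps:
G(C, R) = C²*R²
h(U) = 1/(1296 + U) (h(U) = 1/(U + 6²*6²) = 1/(U + 36*36) = 1/(U + 1296) = 1/(1296 + U))
w = 3/1295 (w = (-1 + 4)/(1296 - 1) = 3/1295 ≈ 0.0023166)
X(8)*(w + (-29 - K)) = 4*(3/1295 + (-29 - 1*(-32))) = 4*(3/1295 + (-29 + 32)) = 4*(3/1295 + 3) = 4*(3888/1295) = 15552/1295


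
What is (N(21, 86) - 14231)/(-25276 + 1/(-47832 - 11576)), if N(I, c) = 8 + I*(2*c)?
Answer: 210126096/500532203 ≈ 0.41981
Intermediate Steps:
N(I, c) = 8 + 2*I*c
(N(21, 86) - 14231)/(-25276 + 1/(-47832 - 11576)) = ((8 + 2*21*86) - 14231)/(-25276 + 1/(-47832 - 11576)) = ((8 + 3612) - 14231)/(-25276 + 1/(-59408)) = (3620 - 14231)/(-25276 - 1/59408) = -10611/(-1501596609/59408) = -10611*(-59408/1501596609) = 210126096/500532203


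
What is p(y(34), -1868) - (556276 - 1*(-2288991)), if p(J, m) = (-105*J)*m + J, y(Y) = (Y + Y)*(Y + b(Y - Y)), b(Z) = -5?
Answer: 383944785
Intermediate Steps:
y(Y) = 2*Y*(-5 + Y) (y(Y) = (Y + Y)*(Y - 5) = (2*Y)*(-5 + Y) = 2*Y*(-5 + Y))
p(J, m) = J - 105*J*m (p(J, m) = -105*J*m + J = J - 105*J*m)
p(y(34), -1868) - (556276 - 1*(-2288991)) = (2*34*(-5 + 34))*(1 - 105*(-1868)) - (556276 - 1*(-2288991)) = (2*34*29)*(1 + 196140) - (556276 + 2288991) = 1972*196141 - 1*2845267 = 386790052 - 2845267 = 383944785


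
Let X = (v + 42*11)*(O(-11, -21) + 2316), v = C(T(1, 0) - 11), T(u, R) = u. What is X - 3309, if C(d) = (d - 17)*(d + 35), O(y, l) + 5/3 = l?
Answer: -491789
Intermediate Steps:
O(y, l) = -5/3 + l
C(d) = (-17 + d)*(35 + d)
v = -675 (v = -595 + (1 - 11)**2 + 18*(1 - 11) = -595 + (-10)**2 + 18*(-10) = -595 + 100 - 180 = -675)
X = -488480 (X = (-675 + 42*11)*((-5/3 - 21) + 2316) = (-675 + 462)*(-68/3 + 2316) = -213*6880/3 = -488480)
X - 3309 = -488480 - 3309 = -491789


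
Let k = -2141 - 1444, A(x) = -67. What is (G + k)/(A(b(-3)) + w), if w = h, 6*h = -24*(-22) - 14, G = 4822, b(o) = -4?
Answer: 3711/56 ≈ 66.268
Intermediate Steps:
h = 257/3 (h = (-24*(-22) - 14)/6 = (528 - 14)/6 = (1/6)*514 = 257/3 ≈ 85.667)
w = 257/3 ≈ 85.667
k = -3585
(G + k)/(A(b(-3)) + w) = (4822 - 3585)/(-67 + 257/3) = 1237/(56/3) = 1237*(3/56) = 3711/56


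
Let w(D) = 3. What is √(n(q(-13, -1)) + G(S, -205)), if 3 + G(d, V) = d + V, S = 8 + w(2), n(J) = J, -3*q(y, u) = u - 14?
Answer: 8*I*√3 ≈ 13.856*I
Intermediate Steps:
q(y, u) = 14/3 - u/3 (q(y, u) = -(u - 14)/3 = -(-14 + u)/3 = 14/3 - u/3)
S = 11 (S = 8 + 3 = 11)
G(d, V) = -3 + V + d (G(d, V) = -3 + (d + V) = -3 + (V + d) = -3 + V + d)
√(n(q(-13, -1)) + G(S, -205)) = √((14/3 - ⅓*(-1)) + (-3 - 205 + 11)) = √((14/3 + ⅓) - 197) = √(5 - 197) = √(-192) = 8*I*√3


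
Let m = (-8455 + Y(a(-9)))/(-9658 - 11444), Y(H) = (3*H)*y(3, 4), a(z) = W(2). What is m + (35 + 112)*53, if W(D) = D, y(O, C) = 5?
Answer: 164414107/21102 ≈ 7791.4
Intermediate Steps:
a(z) = 2
Y(H) = 15*H (Y(H) = (3*H)*5 = 15*H)
m = 8425/21102 (m = (-8455 + 15*2)/(-9658 - 11444) = (-8455 + 30)/(-21102) = -8425*(-1/21102) = 8425/21102 ≈ 0.39925)
m + (35 + 112)*53 = 8425/21102 + (35 + 112)*53 = 8425/21102 + 147*53 = 8425/21102 + 7791 = 164414107/21102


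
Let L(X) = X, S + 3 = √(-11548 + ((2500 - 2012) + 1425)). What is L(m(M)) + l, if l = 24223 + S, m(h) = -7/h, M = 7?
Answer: 24219 + I*√9635 ≈ 24219.0 + 98.158*I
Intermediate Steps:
S = -3 + I*√9635 (S = -3 + √(-11548 + ((2500 - 2012) + 1425)) = -3 + √(-11548 + (488 + 1425)) = -3 + √(-11548 + 1913) = -3 + √(-9635) = -3 + I*√9635 ≈ -3.0 + 98.158*I)
l = 24220 + I*√9635 (l = 24223 + (-3 + I*√9635) = 24220 + I*√9635 ≈ 24220.0 + 98.158*I)
L(m(M)) + l = -7/7 + (24220 + I*√9635) = -7*⅐ + (24220 + I*√9635) = -1 + (24220 + I*√9635) = 24219 + I*√9635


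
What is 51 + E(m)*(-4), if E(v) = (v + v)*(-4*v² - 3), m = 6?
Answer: 7107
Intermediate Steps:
E(v) = 2*v*(-3 - 4*v²) (E(v) = (2*v)*(-3 - 4*v²) = 2*v*(-3 - 4*v²))
51 + E(m)*(-4) = 51 + (-8*6³ - 6*6)*(-4) = 51 + (-8*216 - 36)*(-4) = 51 + (-1728 - 36)*(-4) = 51 - 1764*(-4) = 51 + 7056 = 7107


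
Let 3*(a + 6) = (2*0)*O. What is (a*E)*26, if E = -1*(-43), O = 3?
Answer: -6708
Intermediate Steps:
a = -6 (a = -6 + ((2*0)*3)/3 = -6 + (0*3)/3 = -6 + (⅓)*0 = -6 + 0 = -6)
E = 43
(a*E)*26 = -6*43*26 = -258*26 = -6708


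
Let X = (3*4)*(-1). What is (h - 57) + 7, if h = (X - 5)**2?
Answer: 239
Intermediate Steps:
X = -12 (X = 12*(-1) = -12)
h = 289 (h = (-12 - 5)**2 = (-17)**2 = 289)
(h - 57) + 7 = (289 - 57) + 7 = 232 + 7 = 239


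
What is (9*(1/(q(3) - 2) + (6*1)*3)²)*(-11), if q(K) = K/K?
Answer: -28611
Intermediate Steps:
q(K) = 1
(9*(1/(q(3) - 2) + (6*1)*3)²)*(-11) = (9*(1/(1 - 2) + (6*1)*3)²)*(-11) = (9*(1/(-1) + 6*3)²)*(-11) = (9*(-1 + 18)²)*(-11) = (9*17²)*(-11) = (9*289)*(-11) = 2601*(-11) = -28611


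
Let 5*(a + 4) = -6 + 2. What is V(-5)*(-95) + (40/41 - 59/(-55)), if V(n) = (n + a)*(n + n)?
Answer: -20989431/2255 ≈ -9308.0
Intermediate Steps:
a = -24/5 (a = -4 + (-6 + 2)/5 = -4 + (⅕)*(-4) = -4 - ⅘ = -24/5 ≈ -4.8000)
V(n) = 2*n*(-24/5 + n) (V(n) = (n - 24/5)*(n + n) = (-24/5 + n)*(2*n) = 2*n*(-24/5 + n))
V(-5)*(-95) + (40/41 - 59/(-55)) = ((⅖)*(-5)*(-24 + 5*(-5)))*(-95) + (40/41 - 59/(-55)) = ((⅖)*(-5)*(-24 - 25))*(-95) + (40*(1/41) - 59*(-1/55)) = ((⅖)*(-5)*(-49))*(-95) + (40/41 + 59/55) = 98*(-95) + 4619/2255 = -9310 + 4619/2255 = -20989431/2255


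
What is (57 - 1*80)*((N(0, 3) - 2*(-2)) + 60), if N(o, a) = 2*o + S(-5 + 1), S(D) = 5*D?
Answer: -1012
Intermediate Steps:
N(o, a) = -20 + 2*o (N(o, a) = 2*o + 5*(-5 + 1) = 2*o + 5*(-4) = 2*o - 20 = -20 + 2*o)
(57 - 1*80)*((N(0, 3) - 2*(-2)) + 60) = (57 - 1*80)*(((-20 + 2*0) - 2*(-2)) + 60) = (57 - 80)*(((-20 + 0) + 4) + 60) = -23*((-20 + 4) + 60) = -23*(-16 + 60) = -23*44 = -1012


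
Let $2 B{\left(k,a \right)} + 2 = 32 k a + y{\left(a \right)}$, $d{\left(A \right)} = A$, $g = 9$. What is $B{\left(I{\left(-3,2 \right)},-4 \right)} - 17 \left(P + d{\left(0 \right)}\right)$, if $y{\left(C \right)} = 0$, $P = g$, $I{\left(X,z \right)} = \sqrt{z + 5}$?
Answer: $-154 - 64 \sqrt{7} \approx -323.33$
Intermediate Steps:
$I{\left(X,z \right)} = \sqrt{5 + z}$
$P = 9$
$B{\left(k,a \right)} = -1 + 16 a k$ ($B{\left(k,a \right)} = -1 + \frac{32 k a + 0}{2} = -1 + \frac{32 a k + 0}{2} = -1 + \frac{32 a k}{2} = -1 + 16 a k$)
$B{\left(I{\left(-3,2 \right)},-4 \right)} - 17 \left(P + d{\left(0 \right)}\right) = \left(-1 + 16 \left(-4\right) \sqrt{5 + 2}\right) - 17 \left(9 + 0\right) = \left(-1 + 16 \left(-4\right) \sqrt{7}\right) - 153 = \left(-1 - 64 \sqrt{7}\right) - 153 = -154 - 64 \sqrt{7}$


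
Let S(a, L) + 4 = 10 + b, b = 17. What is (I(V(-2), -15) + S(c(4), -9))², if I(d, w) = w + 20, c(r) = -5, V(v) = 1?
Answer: 784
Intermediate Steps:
S(a, L) = 23 (S(a, L) = -4 + (10 + 17) = -4 + 27 = 23)
I(d, w) = 20 + w
(I(V(-2), -15) + S(c(4), -9))² = ((20 - 15) + 23)² = (5 + 23)² = 28² = 784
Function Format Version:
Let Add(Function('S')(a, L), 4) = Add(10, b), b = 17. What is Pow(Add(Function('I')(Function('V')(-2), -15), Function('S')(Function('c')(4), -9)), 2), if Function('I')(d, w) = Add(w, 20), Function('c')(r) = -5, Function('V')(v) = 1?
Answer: 784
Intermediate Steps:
Function('S')(a, L) = 23 (Function('S')(a, L) = Add(-4, Add(10, 17)) = Add(-4, 27) = 23)
Function('I')(d, w) = Add(20, w)
Pow(Add(Function('I')(Function('V')(-2), -15), Function('S')(Function('c')(4), -9)), 2) = Pow(Add(Add(20, -15), 23), 2) = Pow(Add(5, 23), 2) = Pow(28, 2) = 784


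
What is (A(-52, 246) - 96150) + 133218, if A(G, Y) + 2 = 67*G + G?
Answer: 33530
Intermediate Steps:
A(G, Y) = -2 + 68*G (A(G, Y) = -2 + (67*G + G) = -2 + 68*G)
(A(-52, 246) - 96150) + 133218 = ((-2 + 68*(-52)) - 96150) + 133218 = ((-2 - 3536) - 96150) + 133218 = (-3538 - 96150) + 133218 = -99688 + 133218 = 33530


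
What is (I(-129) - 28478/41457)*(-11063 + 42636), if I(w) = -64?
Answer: -84670134998/41457 ≈ -2.0424e+6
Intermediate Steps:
(I(-129) - 28478/41457)*(-11063 + 42636) = (-64 - 28478/41457)*(-11063 + 42636) = (-64 - 28478*1/41457)*31573 = (-64 - 28478/41457)*31573 = -2681726/41457*31573 = -84670134998/41457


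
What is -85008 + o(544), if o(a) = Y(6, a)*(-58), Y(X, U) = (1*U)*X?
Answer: -274320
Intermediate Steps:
Y(X, U) = U*X
o(a) = -348*a (o(a) = (a*6)*(-58) = (6*a)*(-58) = -348*a)
-85008 + o(544) = -85008 - 348*544 = -85008 - 189312 = -274320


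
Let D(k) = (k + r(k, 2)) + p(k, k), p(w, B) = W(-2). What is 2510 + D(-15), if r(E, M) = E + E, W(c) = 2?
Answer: 2467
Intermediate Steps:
r(E, M) = 2*E
p(w, B) = 2
D(k) = 2 + 3*k (D(k) = (k + 2*k) + 2 = 3*k + 2 = 2 + 3*k)
2510 + D(-15) = 2510 + (2 + 3*(-15)) = 2510 + (2 - 45) = 2510 - 43 = 2467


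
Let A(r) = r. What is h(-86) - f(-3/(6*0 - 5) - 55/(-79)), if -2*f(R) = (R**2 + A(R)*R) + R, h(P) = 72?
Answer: 11597064/156025 ≈ 74.328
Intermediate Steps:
f(R) = -R**2 - R/2 (f(R) = -((R**2 + R*R) + R)/2 = -((R**2 + R**2) + R)/2 = -(2*R**2 + R)/2 = -(R + 2*R**2)/2 = -R**2 - R/2)
h(-86) - f(-3/(6*0 - 5) - 55/(-79)) = 72 - (-1)*(-3/(6*0 - 5) - 55/(-79))*(1/2 + (-3/(6*0 - 5) - 55/(-79))) = 72 - (-1)*(-3/(0 - 5) - 55*(-1/79))*(1/2 + (-3/(0 - 5) - 55*(-1/79))) = 72 - (-1)*(-3/(-5) + 55/79)*(1/2 + (-3/(-5) + 55/79)) = 72 - (-1)*(-3*(-1/5) + 55/79)*(1/2 + (-3*(-1/5) + 55/79)) = 72 - (-1)*(3/5 + 55/79)*(1/2 + (3/5 + 55/79)) = 72 - (-1)*512*(1/2 + 512/395)/395 = 72 - (-1)*512*1419/(395*790) = 72 - 1*(-363264/156025) = 72 + 363264/156025 = 11597064/156025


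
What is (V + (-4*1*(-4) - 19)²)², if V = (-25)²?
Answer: 401956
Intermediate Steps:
V = 625
(V + (-4*1*(-4) - 19)²)² = (625 + (-4*1*(-4) - 19)²)² = (625 + (-4*(-4) - 19)²)² = (625 + (16 - 19)²)² = (625 + (-3)²)² = (625 + 9)² = 634² = 401956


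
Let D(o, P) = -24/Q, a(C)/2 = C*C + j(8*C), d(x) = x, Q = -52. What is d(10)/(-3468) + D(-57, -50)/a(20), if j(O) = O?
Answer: -15599/6311760 ≈ -0.0024714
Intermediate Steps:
a(C) = 2*C**2 + 16*C (a(C) = 2*(C*C + 8*C) = 2*(C**2 + 8*C) = 2*C**2 + 16*C)
D(o, P) = 6/13 (D(o, P) = -24/(-52) = -24*(-1/52) = 6/13)
d(10)/(-3468) + D(-57, -50)/a(20) = 10/(-3468) + 6/(13*((2*20*(8 + 20)))) = 10*(-1/3468) + 6/(13*((2*20*28))) = -5/1734 + (6/13)/1120 = -5/1734 + (6/13)*(1/1120) = -5/1734 + 3/7280 = -15599/6311760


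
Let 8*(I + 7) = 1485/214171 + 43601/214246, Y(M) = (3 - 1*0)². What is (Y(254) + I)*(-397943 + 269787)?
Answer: -23831271603923343/91770560132 ≈ -2.5968e+5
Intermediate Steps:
Y(M) = 9 (Y(M) = (3 + 0)² = 3² = 9)
I = -2559919458615/367082240528 (I = -7 + (1485/214171 + 43601/214246)/8 = -7 + (⅛)*(9656225081/45885280066) = -7 + 9656225081/367082240528 = -2559919458615/367082240528 ≈ -6.9737)
(Y(254) + I)*(-397943 + 269787) = (9 - 2559919458615/367082240528)*(-397943 + 269787) = (743820706137/367082240528)*(-128156) = -23831271603923343/91770560132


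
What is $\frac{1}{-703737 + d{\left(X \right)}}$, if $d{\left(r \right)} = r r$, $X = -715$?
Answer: $- \frac{1}{192512} \approx -5.1945 \cdot 10^{-6}$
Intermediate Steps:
$d{\left(r \right)} = r^{2}$
$\frac{1}{-703737 + d{\left(X \right)}} = \frac{1}{-703737 + \left(-715\right)^{2}} = \frac{1}{-703737 + 511225} = \frac{1}{-192512} = - \frac{1}{192512}$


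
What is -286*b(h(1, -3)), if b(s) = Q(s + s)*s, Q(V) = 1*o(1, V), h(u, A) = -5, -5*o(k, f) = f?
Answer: 2860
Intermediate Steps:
o(k, f) = -f/5
Q(V) = -V/5 (Q(V) = 1*(-V/5) = -V/5)
b(s) = -2*s²/5 (b(s) = (-(s + s)/5)*s = (-2*s/5)*s = -2*s²/5)
-286*b(h(1, -3)) = -(-572)*(-5)²/5 = -(-572)*25/5 = -286*(-10) = 2860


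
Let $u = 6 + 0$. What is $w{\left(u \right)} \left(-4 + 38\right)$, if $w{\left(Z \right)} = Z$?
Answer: $204$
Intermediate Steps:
$u = 6$
$w{\left(u \right)} \left(-4 + 38\right) = 6 \left(-4 + 38\right) = 6 \cdot 34 = 204$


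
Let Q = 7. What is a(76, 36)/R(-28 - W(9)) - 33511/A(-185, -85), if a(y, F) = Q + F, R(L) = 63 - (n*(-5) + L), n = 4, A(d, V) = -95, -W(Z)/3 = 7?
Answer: 120803/342 ≈ 353.23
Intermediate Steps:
W(Z) = -21 (W(Z) = -3*7 = -21)
R(L) = 83 - L (R(L) = 63 - (4*(-5) + L) = 63 - (-20 + L) = 63 + (20 - L) = 83 - L)
a(y, F) = 7 + F
a(76, 36)/R(-28 - W(9)) - 33511/A(-185, -85) = (7 + 36)/(83 - (-28 - 1*(-21))) - 33511/(-95) = 43/(83 - (-28 + 21)) - 33511*(-1/95) = 43/(83 - 1*(-7)) + 33511/95 = 43/(83 + 7) + 33511/95 = 43/90 + 33511/95 = 120803/342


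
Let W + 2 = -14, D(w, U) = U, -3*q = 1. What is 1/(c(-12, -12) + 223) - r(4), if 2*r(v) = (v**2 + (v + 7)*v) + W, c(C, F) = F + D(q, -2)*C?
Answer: -5169/235 ≈ -21.996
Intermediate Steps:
q = -1/3 (q = -1/3*1 = -1/3 ≈ -0.33333)
W = -16 (W = -2 - 14 = -16)
c(C, F) = F - 2*C
r(v) = -8 + v**2/2 + v*(7 + v)/2 (r(v) = ((v**2 + (v + 7)*v) - 16)/2 = ((v**2 + (7 + v)*v) - 16)/2 = ((v**2 + v*(7 + v)) - 16)/2 = (-16 + v**2 + v*(7 + v))/2 = -8 + v**2/2 + v*(7 + v)/2)
1/(c(-12, -12) + 223) - r(4) = 1/((-12 - 2*(-12)) + 223) - (-8 + 4**2 + (7/2)*4) = 1/((-12 + 24) + 223) - (-8 + 16 + 14) = 1/(12 + 223) - 1*22 = 1/235 - 22 = -5169/235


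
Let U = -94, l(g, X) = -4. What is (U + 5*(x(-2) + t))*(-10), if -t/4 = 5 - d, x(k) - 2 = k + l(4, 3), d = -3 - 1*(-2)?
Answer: 2340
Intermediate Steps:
d = -1 (d = -3 + 2 = -1)
x(k) = -2 + k (x(k) = 2 + (k - 4) = 2 + (-4 + k) = -2 + k)
t = -24 (t = -4*(5 - 1*(-1)) = -4*(5 + 1) = -4*6 = -24)
(U + 5*(x(-2) + t))*(-10) = (-94 + 5*((-2 - 2) - 24))*(-10) = (-94 + 5*(-4 - 24))*(-10) = (-94 + 5*(-28))*(-10) = (-94 - 140)*(-10) = -234*(-10) = 2340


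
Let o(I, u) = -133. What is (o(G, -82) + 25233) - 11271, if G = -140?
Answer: 13829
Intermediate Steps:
(o(G, -82) + 25233) - 11271 = (-133 + 25233) - 11271 = 25100 - 11271 = 13829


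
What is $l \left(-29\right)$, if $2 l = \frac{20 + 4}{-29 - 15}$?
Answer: $\frac{87}{11} \approx 7.9091$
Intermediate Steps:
$l = - \frac{3}{11}$ ($l = \frac{\left(20 + 4\right) \frac{1}{-29 - 15}}{2} = \frac{24 \frac{1}{-44}}{2} = \frac{24 \left(- \frac{1}{44}\right)}{2} = \frac{1}{2} \left(- \frac{6}{11}\right) = - \frac{3}{11} \approx -0.27273$)
$l \left(-29\right) = \left(- \frac{3}{11}\right) \left(-29\right) = \frac{87}{11}$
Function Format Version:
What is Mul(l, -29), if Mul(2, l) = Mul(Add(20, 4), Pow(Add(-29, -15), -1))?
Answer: Rational(87, 11) ≈ 7.9091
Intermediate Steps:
l = Rational(-3, 11) (l = Mul(Rational(1, 2), Mul(Add(20, 4), Pow(Add(-29, -15), -1))) = Mul(Rational(1, 2), Mul(24, Pow(-44, -1))) = Mul(Rational(1, 2), Mul(24, Rational(-1, 44))) = Mul(Rational(1, 2), Rational(-6, 11)) = Rational(-3, 11) ≈ -0.27273)
Mul(l, -29) = Mul(Rational(-3, 11), -29) = Rational(87, 11)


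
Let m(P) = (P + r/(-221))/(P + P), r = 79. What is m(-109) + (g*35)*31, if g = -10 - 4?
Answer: -365899826/24089 ≈ -15190.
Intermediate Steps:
g = -14
m(P) = (-79/221 + P)/(2*P) (m(P) = (P + 79/(-221))/(P + P) = (P + 79*(-1/221))/((2*P)) = (P - 79/221)*(1/(2*P)) = (-79/221 + P)*(1/(2*P)) = (-79/221 + P)/(2*P))
m(-109) + (g*35)*31 = (1/442)*(-79 + 221*(-109))/(-109) - 14*35*31 = (1/442)*(-1/109)*(-79 - 24089) - 490*31 = (1/442)*(-1/109)*(-24168) - 15190 = 12084/24089 - 15190 = -365899826/24089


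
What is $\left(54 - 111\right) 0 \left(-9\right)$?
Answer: $0$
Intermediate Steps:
$\left(54 - 111\right) 0 \left(-9\right) = \left(-57\right) 0 = 0$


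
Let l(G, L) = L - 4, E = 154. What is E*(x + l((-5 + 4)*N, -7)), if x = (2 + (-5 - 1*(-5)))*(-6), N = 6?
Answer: -3542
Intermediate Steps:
x = -12 (x = (2 + (-5 + 5))*(-6) = (2 + 0)*(-6) = 2*(-6) = -12)
l(G, L) = -4 + L
E*(x + l((-5 + 4)*N, -7)) = 154*(-12 + (-4 - 7)) = 154*(-12 - 11) = 154*(-23) = -3542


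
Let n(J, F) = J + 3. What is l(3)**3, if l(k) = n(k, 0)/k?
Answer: 8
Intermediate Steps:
n(J, F) = 3 + J
l(k) = (3 + k)/k
l(3)**3 = ((3 + 3)/3)**3 = ((1/3)*6)**3 = 2**3 = 8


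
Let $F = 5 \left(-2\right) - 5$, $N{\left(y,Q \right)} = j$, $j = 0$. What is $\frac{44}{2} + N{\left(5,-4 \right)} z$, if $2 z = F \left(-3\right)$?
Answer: $22$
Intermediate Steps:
$N{\left(y,Q \right)} = 0$
$F = -15$ ($F = -10 - 5 = -15$)
$z = \frac{45}{2}$ ($z = \frac{\left(-15\right) \left(-3\right)}{2} = \frac{1}{2} \cdot 45 = \frac{45}{2} \approx 22.5$)
$\frac{44}{2} + N{\left(5,-4 \right)} z = \frac{44}{2} + 0 \cdot \frac{45}{2} = 44 \cdot \frac{1}{2} + 0 = 22 + 0 = 22$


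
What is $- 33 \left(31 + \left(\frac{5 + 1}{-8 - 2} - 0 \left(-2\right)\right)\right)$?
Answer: $- \frac{5016}{5} \approx -1003.2$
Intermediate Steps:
$- 33 \left(31 + \left(\frac{5 + 1}{-8 - 2} - 0 \left(-2\right)\right)\right) = - 33 \left(31 + \left(\frac{6}{-10} - 0\right)\right) = - 33 \left(31 + \left(6 \left(- \frac{1}{10}\right) + 0\right)\right) = - 33 \left(31 + \left(- \frac{3}{5} + 0\right)\right) = - 33 \left(31 - \frac{3}{5}\right) = \left(-33\right) \frac{152}{5} = - \frac{5016}{5}$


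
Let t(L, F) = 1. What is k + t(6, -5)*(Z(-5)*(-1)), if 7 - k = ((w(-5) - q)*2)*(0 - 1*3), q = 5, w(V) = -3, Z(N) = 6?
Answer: -47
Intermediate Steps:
k = -41 (k = 7 - (-3 - 1*5)*2*(0 - 1*3) = 7 - (-3 - 5)*2*(0 - 3) = 7 - (-8*2)*(-3) = 7 - (-16)*(-3) = 7 - 1*48 = 7 - 48 = -41)
k + t(6, -5)*(Z(-5)*(-1)) = -41 + 1*(6*(-1)) = -41 + 1*(-6) = -41 - 6 = -47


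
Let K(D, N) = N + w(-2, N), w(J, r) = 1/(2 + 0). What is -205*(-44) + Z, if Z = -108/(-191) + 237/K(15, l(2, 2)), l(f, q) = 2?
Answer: 8705174/955 ≈ 9115.4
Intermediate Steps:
w(J, r) = ½ (w(J, r) = 1/2 = ½)
K(D, N) = ½ + N (K(D, N) = N + ½ = ½ + N)
Z = 91074/955 (Z = -108/(-191) + 237/(½ + 2) = -108*(-1/191) + 237/(5/2) = 108/191 + 237*(⅖) = 108/191 + 474/5 = 91074/955 ≈ 95.365)
-205*(-44) + Z = -205*(-44) + 91074/955 = 9020 + 91074/955 = 8705174/955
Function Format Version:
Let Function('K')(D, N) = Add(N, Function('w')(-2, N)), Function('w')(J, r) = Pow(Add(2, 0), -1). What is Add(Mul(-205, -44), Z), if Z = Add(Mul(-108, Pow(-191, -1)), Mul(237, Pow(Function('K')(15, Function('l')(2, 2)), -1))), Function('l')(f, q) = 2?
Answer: Rational(8705174, 955) ≈ 9115.4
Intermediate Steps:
Function('w')(J, r) = Rational(1, 2) (Function('w')(J, r) = Pow(2, -1) = Rational(1, 2))
Function('K')(D, N) = Add(Rational(1, 2), N) (Function('K')(D, N) = Add(N, Rational(1, 2)) = Add(Rational(1, 2), N))
Z = Rational(91074, 955) (Z = Add(Mul(-108, Pow(-191, -1)), Mul(237, Pow(Add(Rational(1, 2), 2), -1))) = Add(Mul(-108, Rational(-1, 191)), Mul(237, Pow(Rational(5, 2), -1))) = Add(Rational(108, 191), Mul(237, Rational(2, 5))) = Add(Rational(108, 191), Rational(474, 5)) = Rational(91074, 955) ≈ 95.365)
Add(Mul(-205, -44), Z) = Add(Mul(-205, -44), Rational(91074, 955)) = Add(9020, Rational(91074, 955)) = Rational(8705174, 955)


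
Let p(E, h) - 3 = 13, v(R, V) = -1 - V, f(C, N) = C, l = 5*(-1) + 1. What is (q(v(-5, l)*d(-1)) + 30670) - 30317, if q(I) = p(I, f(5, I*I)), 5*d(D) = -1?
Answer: 369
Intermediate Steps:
l = -4 (l = -5 + 1 = -4)
d(D) = -⅕ (d(D) = (⅕)*(-1) = -⅕)
p(E, h) = 16 (p(E, h) = 3 + 13 = 16)
q(I) = 16
(q(v(-5, l)*d(-1)) + 30670) - 30317 = (16 + 30670) - 30317 = 30686 - 30317 = 369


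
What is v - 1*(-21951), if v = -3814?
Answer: 18137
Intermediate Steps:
v - 1*(-21951) = -3814 - 1*(-21951) = -3814 + 21951 = 18137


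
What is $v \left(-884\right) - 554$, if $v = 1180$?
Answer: $-1043674$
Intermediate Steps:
$v \left(-884\right) - 554 = 1180 \left(-884\right) - 554 = -1043120 - 554 = -1043674$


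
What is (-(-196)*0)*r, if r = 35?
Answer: 0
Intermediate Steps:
(-(-196)*0)*r = -(-196)*0*35 = -28*0*35 = 0*35 = 0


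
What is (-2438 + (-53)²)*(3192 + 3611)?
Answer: 2523913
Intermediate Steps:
(-2438 + (-53)²)*(3192 + 3611) = (-2438 + 2809)*6803 = 371*6803 = 2523913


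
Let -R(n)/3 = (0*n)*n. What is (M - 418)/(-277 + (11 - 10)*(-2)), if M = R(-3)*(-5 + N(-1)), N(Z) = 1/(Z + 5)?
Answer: 418/279 ≈ 1.4982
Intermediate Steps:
R(n) = 0 (R(n) = -3*0*n*n = -0*n = -3*0 = 0)
N(Z) = 1/(5 + Z)
M = 0 (M = 0*(-5 + 1/(5 - 1)) = 0*(-5 + 1/4) = 0*(-5 + ¼) = 0*(-19/4) = 0)
(M - 418)/(-277 + (11 - 10)*(-2)) = (0 - 418)/(-277 + (11 - 10)*(-2)) = -418/(-277 + 1*(-2)) = -418/(-277 - 2) = -418/(-279) = -418*(-1/279) = 418/279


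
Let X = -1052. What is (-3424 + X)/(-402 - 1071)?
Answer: 1492/491 ≈ 3.0387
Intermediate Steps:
(-3424 + X)/(-402 - 1071) = (-3424 - 1052)/(-402 - 1071) = -4476/(-1473) = -4476*(-1/1473) = 1492/491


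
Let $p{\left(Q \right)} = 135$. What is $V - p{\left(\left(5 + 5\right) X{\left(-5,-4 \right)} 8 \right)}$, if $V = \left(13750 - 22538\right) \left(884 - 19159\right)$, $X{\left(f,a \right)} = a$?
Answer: $160600565$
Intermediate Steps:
$V = 160600700$ ($V = \left(-8788\right) \left(-18275\right) = 160600700$)
$V - p{\left(\left(5 + 5\right) X{\left(-5,-4 \right)} 8 \right)} = 160600700 - 135 = 160600565$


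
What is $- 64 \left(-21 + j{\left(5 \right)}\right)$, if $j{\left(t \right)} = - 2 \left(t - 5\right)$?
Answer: $1344$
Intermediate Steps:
$j{\left(t \right)} = 10 - 2 t$ ($j{\left(t \right)} = - 2 \left(-5 + t\right) = 10 - 2 t$)
$- 64 \left(-21 + j{\left(5 \right)}\right) = - 64 \left(-21 + \left(10 - 10\right)\right) = - 64 \left(-21 + 0\right) = \left(-64\right) \left(-21\right) = 1344$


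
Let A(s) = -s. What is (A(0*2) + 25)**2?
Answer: 625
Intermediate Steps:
(A(0*2) + 25)**2 = (-0*2 + 25)**2 = (-1*0 + 25)**2 = (0 + 25)**2 = 25**2 = 625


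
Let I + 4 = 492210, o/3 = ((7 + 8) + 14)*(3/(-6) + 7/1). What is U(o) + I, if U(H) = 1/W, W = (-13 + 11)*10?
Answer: 9844119/20 ≈ 4.9221e+5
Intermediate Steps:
o = 1131/2 (o = 3*(((7 + 8) + 14)*(3/(-6) + 7/1)) = 3*((15 + 14)*(3*(-⅙) + 7*1)) = 3*(29*(-½ + 7)) = 3*(29*(13/2)) = 3*(377/2) = 1131/2 ≈ 565.50)
I = 492206 (I = -4 + 492210 = 492206)
W = -20 (W = -2*10 = -20)
U(H) = -1/20 (U(H) = 1/(-20) = -1/20)
U(o) + I = -1/20 + 492206 = 9844119/20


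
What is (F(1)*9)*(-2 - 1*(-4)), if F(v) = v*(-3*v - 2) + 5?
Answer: 0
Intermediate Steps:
F(v) = 5 + v*(-2 - 3*v) (F(v) = v*(-2 - 3*v) + 5 = 5 + v*(-2 - 3*v))
(F(1)*9)*(-2 - 1*(-4)) = ((5 - 3*1² - 2*1)*9)*(-2 - 1*(-4)) = ((5 - 3*1 - 2)*9)*(-2 + 4) = ((5 - 3 - 2)*9)*2 = (0*9)*2 = 0*2 = 0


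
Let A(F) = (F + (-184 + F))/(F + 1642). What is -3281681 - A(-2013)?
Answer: -1217507861/371 ≈ -3.2817e+6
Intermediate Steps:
A(F) = (-184 + 2*F)/(1642 + F)
-3281681 - A(-2013) = -3281681 - 2*(-92 - 2013)/(1642 - 2013) = -3281681 - 2*(-2105)/(-371) = -3281681 - 2*(-1)*(-2105)/371 = -3281681 - 1*4210/371 = -3281681 - 4210/371 = -1217507861/371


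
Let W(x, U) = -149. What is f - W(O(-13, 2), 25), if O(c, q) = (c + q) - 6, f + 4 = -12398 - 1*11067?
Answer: -23320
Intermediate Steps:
f = -23469 (f = -4 + (-12398 - 1*11067) = -4 + (-12398 - 11067) = -4 - 23465 = -23469)
O(c, q) = -6 + c + q
f - W(O(-13, 2), 25) = -23469 - 1*(-149) = -23469 + 149 = -23320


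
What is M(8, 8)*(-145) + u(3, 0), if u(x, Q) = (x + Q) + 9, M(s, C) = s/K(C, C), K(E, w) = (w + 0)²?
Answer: -49/8 ≈ -6.1250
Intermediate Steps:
K(E, w) = w²
M(s, C) = s/C² (M(s, C) = s/(C²) = s/C²)
u(x, Q) = 9 + Q + x (u(x, Q) = (Q + x) + 9 = 9 + Q + x)
M(8, 8)*(-145) + u(3, 0) = (8/8²)*(-145) + (9 + 0 + 3) = (8*(1/64))*(-145) + 12 = (⅛)*(-145) + 12 = -145/8 + 12 = -49/8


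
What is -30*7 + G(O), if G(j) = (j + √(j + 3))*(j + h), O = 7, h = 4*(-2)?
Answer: -217 - √10 ≈ -220.16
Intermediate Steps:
h = -8
G(j) = (-8 + j)*(j + √(3 + j)) (G(j) = (j + √(j + 3))*(j - 8) = (j + √(3 + j))*(-8 + j) = (-8 + j)*(j + √(3 + j)))
-30*7 + G(O) = -30*7 + (7² - 8*7 - 8*√(3 + 7) + 7*√(3 + 7)) = -210 + (49 - 56 - 8*√10 + 7*√10) = -210 + (-7 - √10) = -217 - √10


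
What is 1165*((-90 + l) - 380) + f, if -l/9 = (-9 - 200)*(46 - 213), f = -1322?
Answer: -366506827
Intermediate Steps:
l = -314127 (l = -9*(-9 - 200)*(46 - 213) = -(-1881)*(-167) = -9*34903 = -314127)
1165*((-90 + l) - 380) + f = 1165*((-90 - 314127) - 380) - 1322 = 1165*(-314217 - 380) - 1322 = 1165*(-314597) - 1322 = -366505505 - 1322 = -366506827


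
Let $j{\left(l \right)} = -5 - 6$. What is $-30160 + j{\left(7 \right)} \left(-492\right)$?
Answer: $-24748$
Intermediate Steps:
$j{\left(l \right)} = -11$ ($j{\left(l \right)} = -5 - 6 = -11$)
$-30160 + j{\left(7 \right)} \left(-492\right) = -30160 - -5412 = -30160 + 5412 = -24748$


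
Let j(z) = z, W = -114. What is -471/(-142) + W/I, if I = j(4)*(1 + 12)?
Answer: 1038/923 ≈ 1.1246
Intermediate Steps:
I = 52 (I = 4*(1 + 12) = 4*13 = 52)
-471/(-142) + W/I = -471/(-142) - 114/52 = -471*(-1/142) - 114*1/52 = 471/142 - 57/26 = 1038/923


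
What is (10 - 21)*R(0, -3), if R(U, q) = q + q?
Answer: 66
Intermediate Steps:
R(U, q) = 2*q
(10 - 21)*R(0, -3) = (10 - 21)*(2*(-3)) = -11*(-6) = 66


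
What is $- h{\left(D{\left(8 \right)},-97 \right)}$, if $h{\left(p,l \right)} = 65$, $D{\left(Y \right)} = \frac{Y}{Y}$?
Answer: $-65$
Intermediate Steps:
$D{\left(Y \right)} = 1$
$- h{\left(D{\left(8 \right)},-97 \right)} = \left(-1\right) 65 = -65$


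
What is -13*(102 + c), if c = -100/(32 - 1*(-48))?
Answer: -5239/4 ≈ -1309.8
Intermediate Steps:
c = -5/4 (c = -100/(32 + 48) = -100/80 = -100*1/80 = -5/4 ≈ -1.2500)
-13*(102 + c) = -13*(102 - 5/4) = -13*403/4 = -5239/4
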